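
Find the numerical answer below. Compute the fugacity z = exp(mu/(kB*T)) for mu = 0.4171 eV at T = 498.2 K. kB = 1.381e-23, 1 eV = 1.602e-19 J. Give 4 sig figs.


Step 1: Convert mu to Joules: 0.4171*1.602e-19 = 6.682e-20 J
Step 2: kB*T = 1.381e-23*498.2 = 6.88e-21 J
Step 3: mu/(kB*T) = 9.712
Step 4: z = exp(9.712) = 1.651e+04

1.651e+04


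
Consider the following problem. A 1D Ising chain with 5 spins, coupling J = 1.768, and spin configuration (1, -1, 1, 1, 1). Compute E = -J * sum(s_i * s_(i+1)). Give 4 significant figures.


Step 1: Nearest-neighbor products: -1, -1, 1, 1
Step 2: Sum of products = 0
Step 3: E = -1.768 * 0 = 0

0


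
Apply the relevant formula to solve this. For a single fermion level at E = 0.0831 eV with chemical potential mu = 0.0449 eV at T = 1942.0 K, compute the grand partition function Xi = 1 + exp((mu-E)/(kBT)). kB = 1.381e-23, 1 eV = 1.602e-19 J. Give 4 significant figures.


Step 1: (mu - E) = 0.0449 - 0.0831 = -0.0382 eV
Step 2: x = (mu-E)*eV/(kB*T) = -0.0382*1.602e-19/(1.381e-23*1942.0) = -0.2282
Step 3: exp(x) = 0.796
Step 4: Xi = 1 + 0.796 = 1.796

1.796


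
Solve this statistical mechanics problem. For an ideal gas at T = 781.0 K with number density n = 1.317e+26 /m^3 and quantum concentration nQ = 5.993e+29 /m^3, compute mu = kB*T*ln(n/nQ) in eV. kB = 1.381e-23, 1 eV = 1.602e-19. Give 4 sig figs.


Step 1: n/nQ = 1.317e+26/5.993e+29 = 0.0002198
Step 2: ln(n/nQ) = -8.423
Step 3: mu = kB*T*ln(n/nQ) = 1.079e-20*-8.423 = -9.085e-20 J
Step 4: Convert to eV: -9.085e-20/1.602e-19 = -0.5671 eV

-0.5671


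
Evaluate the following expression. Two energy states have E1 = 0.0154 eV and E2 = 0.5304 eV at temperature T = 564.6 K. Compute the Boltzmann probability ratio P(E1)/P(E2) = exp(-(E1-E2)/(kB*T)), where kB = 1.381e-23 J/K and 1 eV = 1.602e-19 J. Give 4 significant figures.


Step 1: Compute energy difference dE = E1 - E2 = 0.0154 - 0.5304 = -0.515 eV
Step 2: Convert to Joules: dE_J = -0.515 * 1.602e-19 = -8.25e-20 J
Step 3: Compute exponent = -dE_J / (kB * T) = -(-8.25e-20) / (1.381e-23 * 564.6) = 10.58
Step 4: P(E1)/P(E2) = exp(10.58) = 3.939e+04

3.939e+04


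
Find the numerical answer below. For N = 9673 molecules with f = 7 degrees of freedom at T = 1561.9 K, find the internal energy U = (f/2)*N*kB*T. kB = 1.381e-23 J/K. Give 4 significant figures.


Step 1: f/2 = 7/2 = 3.5
Step 2: N*kB*T = 9673*1.381e-23*1561.9 = 2.086e-16
Step 3: U = 3.5 * 2.086e-16 = 7.303e-16 J

7.303e-16


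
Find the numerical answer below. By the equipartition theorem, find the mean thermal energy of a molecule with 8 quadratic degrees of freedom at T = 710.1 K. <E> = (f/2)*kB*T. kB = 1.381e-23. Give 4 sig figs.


Step 1: f/2 = 8/2 = 4
Step 2: kB*T = 1.381e-23 * 710.1 = 9.806e-21
Step 3: <E> = 4 * 9.806e-21 = 3.923e-20 J

3.923e-20


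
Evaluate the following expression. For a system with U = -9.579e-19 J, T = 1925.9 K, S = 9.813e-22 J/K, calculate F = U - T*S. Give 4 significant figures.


Step 1: T*S = 1925.9 * 9.813e-22 = 1.89e-18 J
Step 2: F = U - T*S = -9.579e-19 - 1.89e-18
Step 3: F = -2.848e-18 J

-2.848e-18


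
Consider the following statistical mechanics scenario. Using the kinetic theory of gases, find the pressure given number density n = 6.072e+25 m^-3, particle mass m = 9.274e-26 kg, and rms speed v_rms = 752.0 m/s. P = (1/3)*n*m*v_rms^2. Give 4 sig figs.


Step 1: v_rms^2 = 752.0^2 = 5.655e+05
Step 2: n*m = 6.072e+25*9.274e-26 = 5.631
Step 3: P = (1/3)*5.631*5.655e+05 = 1.061e+06 Pa

1.061e+06


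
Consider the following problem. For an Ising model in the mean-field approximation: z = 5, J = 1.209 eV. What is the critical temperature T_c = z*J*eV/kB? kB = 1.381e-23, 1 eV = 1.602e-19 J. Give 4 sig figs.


Step 1: z*J = 5*1.209 = 6.045 eV
Step 2: Convert to Joules: 6.045*1.602e-19 = 9.684e-19 J
Step 3: T_c = 9.684e-19 / 1.381e-23 = 7.012e+04 K

7.012e+04


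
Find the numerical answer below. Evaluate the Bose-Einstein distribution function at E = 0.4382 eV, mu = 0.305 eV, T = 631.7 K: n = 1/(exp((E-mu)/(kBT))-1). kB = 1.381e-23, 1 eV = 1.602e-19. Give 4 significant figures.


Step 1: (E - mu) = 0.1332 eV
Step 2: x = (E-mu)*eV/(kB*T) = 0.1332*1.602e-19/(1.381e-23*631.7) = 2.446
Step 3: exp(x) = 11.54
Step 4: n = 1/(exp(x)-1) = 0.09485

0.09485


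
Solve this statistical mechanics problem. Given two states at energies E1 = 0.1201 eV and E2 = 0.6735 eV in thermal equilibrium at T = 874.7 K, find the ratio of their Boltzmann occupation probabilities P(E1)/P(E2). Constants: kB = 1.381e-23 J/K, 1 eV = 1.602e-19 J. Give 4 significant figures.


Step 1: Compute energy difference dE = E1 - E2 = 0.1201 - 0.6735 = -0.5534 eV
Step 2: Convert to Joules: dE_J = -0.5534 * 1.602e-19 = -8.865e-20 J
Step 3: Compute exponent = -dE_J / (kB * T) = -(-8.865e-20) / (1.381e-23 * 874.7) = 7.339
Step 4: P(E1)/P(E2) = exp(7.339) = 1539

1539


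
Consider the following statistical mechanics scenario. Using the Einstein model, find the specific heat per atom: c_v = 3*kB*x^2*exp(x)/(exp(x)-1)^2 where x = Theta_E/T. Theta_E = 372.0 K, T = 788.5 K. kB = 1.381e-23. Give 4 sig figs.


Step 1: x = Theta_E/T = 372.0/788.5 = 0.4718
Step 2: x^2 = 0.2226
Step 3: exp(x) = 1.603
Step 4: c_v = 3*1.381e-23*0.2226*1.603/(1.603-1)^2 = 4.067e-23

4.067e-23


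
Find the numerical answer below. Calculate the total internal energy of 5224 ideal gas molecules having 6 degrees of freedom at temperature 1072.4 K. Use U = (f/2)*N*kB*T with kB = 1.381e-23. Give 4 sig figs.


Step 1: f/2 = 6/2 = 3.0
Step 2: N*kB*T = 5224*1.381e-23*1072.4 = 7.737e-17
Step 3: U = 3.0 * 7.737e-17 = 2.321e-16 J

2.321e-16


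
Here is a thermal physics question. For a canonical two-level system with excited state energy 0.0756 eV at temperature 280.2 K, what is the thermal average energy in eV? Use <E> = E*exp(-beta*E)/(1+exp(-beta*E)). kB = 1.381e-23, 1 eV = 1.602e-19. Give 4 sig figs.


Step 1: beta*E = 0.0756*1.602e-19/(1.381e-23*280.2) = 3.13
Step 2: exp(-beta*E) = 0.04372
Step 3: <E> = 0.0756*0.04372/(1+0.04372) = 0.003167 eV

0.003167


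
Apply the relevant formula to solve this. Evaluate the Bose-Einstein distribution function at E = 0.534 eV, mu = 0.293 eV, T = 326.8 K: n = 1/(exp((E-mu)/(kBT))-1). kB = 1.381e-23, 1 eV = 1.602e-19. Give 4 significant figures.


Step 1: (E - mu) = 0.241 eV
Step 2: x = (E-mu)*eV/(kB*T) = 0.241*1.602e-19/(1.381e-23*326.8) = 8.555
Step 3: exp(x) = 5191
Step 4: n = 1/(exp(x)-1) = 0.0001927

0.0001927


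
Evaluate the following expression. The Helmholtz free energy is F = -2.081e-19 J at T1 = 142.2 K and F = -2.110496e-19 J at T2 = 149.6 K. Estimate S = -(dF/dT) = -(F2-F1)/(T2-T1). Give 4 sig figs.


Step 1: dF = F2 - F1 = -2.110496e-19 - (-2.081e-19) = -2.9496e-21 J
Step 2: dT = T2 - T1 = 149.6 - 142.2 = 7.4 K
Step 3: S = -dF/dT = -(-2.9496e-21)/7.4 = 3.986e-22 J/K

3.986e-22


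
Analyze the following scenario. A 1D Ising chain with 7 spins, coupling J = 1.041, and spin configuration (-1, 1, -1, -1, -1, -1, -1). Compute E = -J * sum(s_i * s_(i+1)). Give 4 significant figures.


Step 1: Nearest-neighbor products: -1, -1, 1, 1, 1, 1
Step 2: Sum of products = 2
Step 3: E = -1.041 * 2 = -2.082

-2.082


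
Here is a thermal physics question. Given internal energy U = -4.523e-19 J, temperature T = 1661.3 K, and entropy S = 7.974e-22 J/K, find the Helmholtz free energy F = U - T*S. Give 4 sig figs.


Step 1: T*S = 1661.3 * 7.974e-22 = 1.325e-18 J
Step 2: F = U - T*S = -4.523e-19 - 1.325e-18
Step 3: F = -1.777e-18 J

-1.777e-18


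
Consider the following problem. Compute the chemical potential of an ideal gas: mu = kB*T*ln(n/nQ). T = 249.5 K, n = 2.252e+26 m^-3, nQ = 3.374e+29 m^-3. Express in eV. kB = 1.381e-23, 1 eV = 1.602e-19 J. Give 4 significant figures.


Step 1: n/nQ = 2.252e+26/3.374e+29 = 0.0006675
Step 2: ln(n/nQ) = -7.312
Step 3: mu = kB*T*ln(n/nQ) = 3.446e-21*-7.312 = -2.519e-20 J
Step 4: Convert to eV: -2.519e-20/1.602e-19 = -0.1573 eV

-0.1573


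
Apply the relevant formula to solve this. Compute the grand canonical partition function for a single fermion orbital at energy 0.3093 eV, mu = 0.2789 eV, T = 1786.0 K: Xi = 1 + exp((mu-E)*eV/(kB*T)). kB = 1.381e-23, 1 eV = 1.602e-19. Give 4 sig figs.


Step 1: (mu - E) = 0.2789 - 0.3093 = -0.0304 eV
Step 2: x = (mu-E)*eV/(kB*T) = -0.0304*1.602e-19/(1.381e-23*1786.0) = -0.1975
Step 3: exp(x) = 0.8208
Step 4: Xi = 1 + 0.8208 = 1.821

1.821


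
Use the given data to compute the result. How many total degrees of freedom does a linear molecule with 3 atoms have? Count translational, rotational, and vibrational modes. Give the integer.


Step 1: Translational DOF = 3
Step 2: Rotational DOF (linear) = 2
Step 3: Vibrational DOF = 3*3 - 5 = 4
Step 4: Total = 3 + 2 + 4 = 9

9


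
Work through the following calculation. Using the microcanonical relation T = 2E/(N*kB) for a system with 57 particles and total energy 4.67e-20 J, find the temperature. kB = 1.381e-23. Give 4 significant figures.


Step 1: Numerator = 2*E = 2*4.67e-20 = 9.34e-20 J
Step 2: Denominator = N*kB = 57*1.381e-23 = 7.872e-22
Step 3: T = 9.34e-20 / 7.872e-22 = 118.7 K

118.7


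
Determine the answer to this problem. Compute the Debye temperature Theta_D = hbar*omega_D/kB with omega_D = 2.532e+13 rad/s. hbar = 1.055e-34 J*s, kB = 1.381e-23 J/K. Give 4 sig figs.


Step 1: hbar*omega_D = 1.055e-34 * 2.532e+13 = 2.671e-21 J
Step 2: Theta_D = 2.671e-21 / 1.381e-23
Step 3: Theta_D = 193.4 K

193.4


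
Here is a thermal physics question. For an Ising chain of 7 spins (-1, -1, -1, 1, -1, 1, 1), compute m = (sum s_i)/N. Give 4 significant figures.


Step 1: Count up spins (+1): 3, down spins (-1): 4
Step 2: Total magnetization M = 3 - 4 = -1
Step 3: m = M/N = -1/7 = -0.1429

-0.1429


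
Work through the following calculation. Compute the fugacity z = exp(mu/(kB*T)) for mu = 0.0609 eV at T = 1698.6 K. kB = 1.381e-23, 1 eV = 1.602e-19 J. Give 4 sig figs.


Step 1: Convert mu to Joules: 0.0609*1.602e-19 = 9.756e-21 J
Step 2: kB*T = 1.381e-23*1698.6 = 2.346e-20 J
Step 3: mu/(kB*T) = 0.4159
Step 4: z = exp(0.4159) = 1.516

1.516


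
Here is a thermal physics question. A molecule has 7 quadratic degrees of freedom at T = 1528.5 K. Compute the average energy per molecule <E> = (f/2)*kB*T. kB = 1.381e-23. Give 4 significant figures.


Step 1: f/2 = 7/2 = 3.5
Step 2: kB*T = 1.381e-23 * 1528.5 = 2.111e-20
Step 3: <E> = 3.5 * 2.111e-20 = 7.388e-20 J

7.388e-20


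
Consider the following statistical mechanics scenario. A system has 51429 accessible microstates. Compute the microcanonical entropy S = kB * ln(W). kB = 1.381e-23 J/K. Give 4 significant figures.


Step 1: ln(W) = ln(51429) = 10.85
Step 2: S = kB * ln(W) = 1.381e-23 * 10.85
Step 3: S = 1.498e-22 J/K

1.498e-22


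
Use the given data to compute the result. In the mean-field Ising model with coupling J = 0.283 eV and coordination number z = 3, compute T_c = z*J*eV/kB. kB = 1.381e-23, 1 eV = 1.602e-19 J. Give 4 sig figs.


Step 1: z*J = 3*0.283 = 0.849 eV
Step 2: Convert to Joules: 0.849*1.602e-19 = 1.36e-19 J
Step 3: T_c = 1.36e-19 / 1.381e-23 = 9849 K

9849


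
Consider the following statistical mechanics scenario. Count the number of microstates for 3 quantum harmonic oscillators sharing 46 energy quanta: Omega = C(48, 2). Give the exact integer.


Step 1: Use binomial coefficient C(48, 2)
Step 2: Numerator = 48! / 46!
Step 3: Denominator = 2!
Step 4: Omega = 1128

1128


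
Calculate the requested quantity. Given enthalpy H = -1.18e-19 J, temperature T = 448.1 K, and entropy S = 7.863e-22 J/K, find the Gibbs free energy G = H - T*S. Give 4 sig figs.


Step 1: T*S = 448.1 * 7.863e-22 = 3.523e-19 J
Step 2: G = H - T*S = -1.18e-19 - 3.523e-19
Step 3: G = -4.703e-19 J

-4.703e-19


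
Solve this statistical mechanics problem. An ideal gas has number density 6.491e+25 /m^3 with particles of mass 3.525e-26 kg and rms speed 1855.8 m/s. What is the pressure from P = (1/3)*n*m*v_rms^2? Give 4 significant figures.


Step 1: v_rms^2 = 1855.8^2 = 3.444e+06
Step 2: n*m = 6.491e+25*3.525e-26 = 2.288
Step 3: P = (1/3)*2.288*3.444e+06 = 2.627e+06 Pa

2.627e+06


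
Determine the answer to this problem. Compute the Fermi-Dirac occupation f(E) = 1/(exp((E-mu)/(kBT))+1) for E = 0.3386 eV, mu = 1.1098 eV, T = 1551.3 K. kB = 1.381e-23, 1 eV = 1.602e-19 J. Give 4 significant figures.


Step 1: (E - mu) = 0.3386 - 1.1098 = -0.7712 eV
Step 2: Convert: (E-mu)*eV = -1.235e-19 J
Step 3: x = (E-mu)*eV/(kB*T) = -5.767
Step 4: f = 1/(exp(-5.767)+1) = 0.9969

0.9969


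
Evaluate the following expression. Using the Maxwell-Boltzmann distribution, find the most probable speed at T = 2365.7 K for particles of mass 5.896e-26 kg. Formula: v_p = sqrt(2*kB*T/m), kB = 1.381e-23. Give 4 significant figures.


Step 1: Numerator = 2*kB*T = 2*1.381e-23*2365.7 = 6.534e-20
Step 2: Ratio = 6.534e-20 / 5.896e-26 = 1.108e+06
Step 3: v_p = sqrt(1.108e+06) = 1053 m/s

1053


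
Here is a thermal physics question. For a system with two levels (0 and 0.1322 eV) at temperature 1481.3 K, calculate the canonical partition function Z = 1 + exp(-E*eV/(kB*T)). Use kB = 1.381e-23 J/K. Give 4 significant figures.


Step 1: Compute beta*E = E*eV/(kB*T) = 0.1322*1.602e-19/(1.381e-23*1481.3) = 1.035
Step 2: exp(-beta*E) = exp(-1.035) = 0.3551
Step 3: Z = 1 + 0.3551 = 1.355

1.355


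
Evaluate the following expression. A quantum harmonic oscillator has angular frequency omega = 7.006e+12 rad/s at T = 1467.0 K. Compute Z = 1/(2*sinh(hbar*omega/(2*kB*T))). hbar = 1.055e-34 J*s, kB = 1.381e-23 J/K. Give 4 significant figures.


Step 1: Compute x = hbar*omega/(kB*T) = 1.055e-34*7.006e+12/(1.381e-23*1467.0) = 0.03648
Step 2: x/2 = 0.01824
Step 3: sinh(x/2) = 0.01824
Step 4: Z = 1/(2*0.01824) = 27.41

27.41


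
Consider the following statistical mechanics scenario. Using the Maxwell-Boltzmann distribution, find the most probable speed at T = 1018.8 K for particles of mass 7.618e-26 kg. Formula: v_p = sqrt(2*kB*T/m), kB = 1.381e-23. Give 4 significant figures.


Step 1: Numerator = 2*kB*T = 2*1.381e-23*1018.8 = 2.814e-20
Step 2: Ratio = 2.814e-20 / 7.618e-26 = 3.694e+05
Step 3: v_p = sqrt(3.694e+05) = 607.8 m/s

607.8


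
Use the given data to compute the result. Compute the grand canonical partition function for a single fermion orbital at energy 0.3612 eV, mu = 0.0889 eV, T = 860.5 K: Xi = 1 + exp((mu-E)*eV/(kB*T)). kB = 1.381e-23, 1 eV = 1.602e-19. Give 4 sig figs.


Step 1: (mu - E) = 0.0889 - 0.3612 = -0.2723 eV
Step 2: x = (mu-E)*eV/(kB*T) = -0.2723*1.602e-19/(1.381e-23*860.5) = -3.671
Step 3: exp(x) = 0.02546
Step 4: Xi = 1 + 0.02546 = 1.025

1.025


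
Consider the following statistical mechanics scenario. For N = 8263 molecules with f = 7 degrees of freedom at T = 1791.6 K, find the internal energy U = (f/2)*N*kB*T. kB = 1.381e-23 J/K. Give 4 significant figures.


Step 1: f/2 = 7/2 = 3.5
Step 2: N*kB*T = 8263*1.381e-23*1791.6 = 2.044e-16
Step 3: U = 3.5 * 2.044e-16 = 7.156e-16 J

7.156e-16


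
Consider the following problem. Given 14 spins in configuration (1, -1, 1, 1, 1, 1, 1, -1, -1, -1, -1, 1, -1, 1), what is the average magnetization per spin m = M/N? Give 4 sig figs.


Step 1: Count up spins (+1): 8, down spins (-1): 6
Step 2: Total magnetization M = 8 - 6 = 2
Step 3: m = M/N = 2/14 = 0.1429

0.1429


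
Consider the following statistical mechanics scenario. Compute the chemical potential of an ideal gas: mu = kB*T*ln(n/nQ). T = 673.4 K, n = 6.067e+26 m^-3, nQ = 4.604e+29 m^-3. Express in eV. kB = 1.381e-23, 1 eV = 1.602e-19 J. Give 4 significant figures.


Step 1: n/nQ = 6.067e+26/4.604e+29 = 0.001318
Step 2: ln(n/nQ) = -6.632
Step 3: mu = kB*T*ln(n/nQ) = 9.3e-21*-6.632 = -6.167e-20 J
Step 4: Convert to eV: -6.167e-20/1.602e-19 = -0.385 eV

-0.385


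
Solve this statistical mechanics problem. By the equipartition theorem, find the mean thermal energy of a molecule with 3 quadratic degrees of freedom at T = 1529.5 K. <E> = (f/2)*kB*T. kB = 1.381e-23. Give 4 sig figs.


Step 1: f/2 = 3/2 = 1.5
Step 2: kB*T = 1.381e-23 * 1529.5 = 2.112e-20
Step 3: <E> = 1.5 * 2.112e-20 = 3.168e-20 J

3.168e-20


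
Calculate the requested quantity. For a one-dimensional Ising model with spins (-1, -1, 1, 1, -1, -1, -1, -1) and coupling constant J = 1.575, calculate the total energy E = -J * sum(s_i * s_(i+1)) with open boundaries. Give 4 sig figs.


Step 1: Nearest-neighbor products: 1, -1, 1, -1, 1, 1, 1
Step 2: Sum of products = 3
Step 3: E = -1.575 * 3 = -4.725

-4.725


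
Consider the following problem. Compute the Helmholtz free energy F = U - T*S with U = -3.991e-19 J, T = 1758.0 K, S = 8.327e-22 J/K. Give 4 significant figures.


Step 1: T*S = 1758.0 * 8.327e-22 = 1.464e-18 J
Step 2: F = U - T*S = -3.991e-19 - 1.464e-18
Step 3: F = -1.863e-18 J

-1.863e-18


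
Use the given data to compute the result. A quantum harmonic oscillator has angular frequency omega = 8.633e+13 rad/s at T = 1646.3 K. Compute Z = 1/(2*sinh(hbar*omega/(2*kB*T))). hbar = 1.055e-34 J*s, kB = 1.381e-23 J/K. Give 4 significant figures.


Step 1: Compute x = hbar*omega/(kB*T) = 1.055e-34*8.633e+13/(1.381e-23*1646.3) = 0.4006
Step 2: x/2 = 0.2003
Step 3: sinh(x/2) = 0.2016
Step 4: Z = 1/(2*0.2016) = 2.48

2.48


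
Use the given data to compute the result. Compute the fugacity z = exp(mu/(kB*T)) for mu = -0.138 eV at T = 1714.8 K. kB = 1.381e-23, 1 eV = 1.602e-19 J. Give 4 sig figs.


Step 1: Convert mu to Joules: -0.138*1.602e-19 = -2.211e-20 J
Step 2: kB*T = 1.381e-23*1714.8 = 2.368e-20 J
Step 3: mu/(kB*T) = -0.9335
Step 4: z = exp(-0.9335) = 0.3932

0.3932


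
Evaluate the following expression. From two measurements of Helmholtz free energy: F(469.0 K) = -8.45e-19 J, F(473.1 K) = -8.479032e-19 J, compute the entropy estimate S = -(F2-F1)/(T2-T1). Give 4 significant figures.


Step 1: dF = F2 - F1 = -8.479032e-19 - (-8.45e-19) = -2.9032e-21 J
Step 2: dT = T2 - T1 = 473.1 - 469.0 = 4.1 K
Step 3: S = -dF/dT = -(-2.9032e-21)/4.1 = 7.081e-22 J/K

7.081e-22


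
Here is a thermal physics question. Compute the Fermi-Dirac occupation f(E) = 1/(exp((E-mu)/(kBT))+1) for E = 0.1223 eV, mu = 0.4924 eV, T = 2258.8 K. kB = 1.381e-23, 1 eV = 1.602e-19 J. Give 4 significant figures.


Step 1: (E - mu) = 0.1223 - 0.4924 = -0.3701 eV
Step 2: Convert: (E-mu)*eV = -5.929e-20 J
Step 3: x = (E-mu)*eV/(kB*T) = -1.901
Step 4: f = 1/(exp(-1.901)+1) = 0.87

0.87


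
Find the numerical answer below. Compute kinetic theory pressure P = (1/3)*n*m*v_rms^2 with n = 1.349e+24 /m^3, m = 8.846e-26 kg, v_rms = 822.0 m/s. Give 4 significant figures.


Step 1: v_rms^2 = 822.0^2 = 6.757e+05
Step 2: n*m = 1.349e+24*8.846e-26 = 0.1193
Step 3: P = (1/3)*0.1193*6.757e+05 = 2.688e+04 Pa

2.688e+04


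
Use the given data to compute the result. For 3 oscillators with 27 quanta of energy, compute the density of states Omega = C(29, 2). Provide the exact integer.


Step 1: Use binomial coefficient C(29, 2)
Step 2: Numerator = 29! / 27!
Step 3: Denominator = 2!
Step 4: Omega = 406

406


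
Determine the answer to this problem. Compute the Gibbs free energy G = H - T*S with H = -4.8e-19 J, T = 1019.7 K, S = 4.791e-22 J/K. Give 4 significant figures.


Step 1: T*S = 1019.7 * 4.791e-22 = 4.885e-19 J
Step 2: G = H - T*S = -4.8e-19 - 4.885e-19
Step 3: G = -9.685e-19 J

-9.685e-19


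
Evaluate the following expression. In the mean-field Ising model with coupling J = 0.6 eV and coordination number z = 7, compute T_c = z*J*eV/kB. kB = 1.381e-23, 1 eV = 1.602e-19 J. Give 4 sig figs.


Step 1: z*J = 7*0.6 = 4.2 eV
Step 2: Convert to Joules: 4.2*1.602e-19 = 6.728e-19 J
Step 3: T_c = 6.728e-19 / 1.381e-23 = 4.872e+04 K

4.872e+04


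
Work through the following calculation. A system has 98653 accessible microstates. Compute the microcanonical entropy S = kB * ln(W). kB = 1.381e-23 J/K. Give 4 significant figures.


Step 1: ln(W) = ln(98653) = 11.5
Step 2: S = kB * ln(W) = 1.381e-23 * 11.5
Step 3: S = 1.588e-22 J/K

1.588e-22


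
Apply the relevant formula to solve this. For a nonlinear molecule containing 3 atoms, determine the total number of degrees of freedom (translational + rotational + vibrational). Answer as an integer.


Step 1: Translational DOF = 3
Step 2: Rotational DOF (nonlinear) = 3
Step 3: Vibrational DOF = 3*3 - 6 = 3
Step 4: Total = 3 + 3 + 3 = 9

9


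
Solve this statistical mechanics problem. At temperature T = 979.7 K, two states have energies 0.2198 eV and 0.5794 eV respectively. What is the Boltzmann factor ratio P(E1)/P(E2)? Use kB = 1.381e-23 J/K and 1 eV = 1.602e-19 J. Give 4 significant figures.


Step 1: Compute energy difference dE = E1 - E2 = 0.2198 - 0.5794 = -0.3596 eV
Step 2: Convert to Joules: dE_J = -0.3596 * 1.602e-19 = -5.761e-20 J
Step 3: Compute exponent = -dE_J / (kB * T) = -(-5.761e-20) / (1.381e-23 * 979.7) = 4.258
Step 4: P(E1)/P(E2) = exp(4.258) = 70.66

70.66


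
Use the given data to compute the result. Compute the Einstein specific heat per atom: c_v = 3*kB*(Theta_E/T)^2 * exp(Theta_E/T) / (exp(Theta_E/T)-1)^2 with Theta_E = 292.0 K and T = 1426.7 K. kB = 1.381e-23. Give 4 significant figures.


Step 1: x = Theta_E/T = 292.0/1426.7 = 0.2047
Step 2: x^2 = 0.04189
Step 3: exp(x) = 1.227
Step 4: c_v = 3*1.381e-23*0.04189*1.227/(1.227-1)^2 = 4.129e-23

4.129e-23


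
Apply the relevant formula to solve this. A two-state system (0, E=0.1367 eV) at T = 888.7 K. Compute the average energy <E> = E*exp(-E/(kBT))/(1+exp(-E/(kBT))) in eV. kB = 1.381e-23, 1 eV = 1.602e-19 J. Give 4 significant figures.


Step 1: beta*E = 0.1367*1.602e-19/(1.381e-23*888.7) = 1.784
Step 2: exp(-beta*E) = 0.1679
Step 3: <E> = 0.1367*0.1679/(1+0.1679) = 0.01965 eV

0.01965


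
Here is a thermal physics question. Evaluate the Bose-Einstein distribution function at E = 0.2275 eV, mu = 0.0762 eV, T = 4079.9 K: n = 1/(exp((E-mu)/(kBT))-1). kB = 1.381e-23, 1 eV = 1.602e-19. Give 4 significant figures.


Step 1: (E - mu) = 0.1513 eV
Step 2: x = (E-mu)*eV/(kB*T) = 0.1513*1.602e-19/(1.381e-23*4079.9) = 0.4302
Step 3: exp(x) = 1.538
Step 4: n = 1/(exp(x)-1) = 1.86

1.86


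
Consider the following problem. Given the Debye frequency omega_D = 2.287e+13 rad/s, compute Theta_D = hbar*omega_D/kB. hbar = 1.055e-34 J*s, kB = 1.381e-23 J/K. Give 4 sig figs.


Step 1: hbar*omega_D = 1.055e-34 * 2.287e+13 = 2.413e-21 J
Step 2: Theta_D = 2.413e-21 / 1.381e-23
Step 3: Theta_D = 174.7 K

174.7


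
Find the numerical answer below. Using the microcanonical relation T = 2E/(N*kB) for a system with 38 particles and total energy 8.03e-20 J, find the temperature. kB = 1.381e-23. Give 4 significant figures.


Step 1: Numerator = 2*E = 2*8.03e-20 = 1.606e-19 J
Step 2: Denominator = N*kB = 38*1.381e-23 = 5.248e-22
Step 3: T = 1.606e-19 / 5.248e-22 = 306 K

306


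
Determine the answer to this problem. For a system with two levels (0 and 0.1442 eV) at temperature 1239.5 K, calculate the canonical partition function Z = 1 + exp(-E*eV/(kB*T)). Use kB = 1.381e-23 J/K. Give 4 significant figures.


Step 1: Compute beta*E = E*eV/(kB*T) = 0.1442*1.602e-19/(1.381e-23*1239.5) = 1.35
Step 2: exp(-beta*E) = exp(-1.35) = 0.2594
Step 3: Z = 1 + 0.2594 = 1.259

1.259


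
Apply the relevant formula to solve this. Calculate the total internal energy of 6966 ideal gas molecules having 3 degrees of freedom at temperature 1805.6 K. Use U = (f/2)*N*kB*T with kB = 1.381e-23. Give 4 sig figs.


Step 1: f/2 = 3/2 = 1.5
Step 2: N*kB*T = 6966*1.381e-23*1805.6 = 1.737e-16
Step 3: U = 1.5 * 1.737e-16 = 2.605e-16 J

2.605e-16


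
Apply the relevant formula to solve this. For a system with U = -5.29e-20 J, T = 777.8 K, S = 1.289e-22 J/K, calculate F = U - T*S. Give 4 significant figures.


Step 1: T*S = 777.8 * 1.289e-22 = 1.003e-19 J
Step 2: F = U - T*S = -5.29e-20 - 1.003e-19
Step 3: F = -1.532e-19 J

-1.532e-19


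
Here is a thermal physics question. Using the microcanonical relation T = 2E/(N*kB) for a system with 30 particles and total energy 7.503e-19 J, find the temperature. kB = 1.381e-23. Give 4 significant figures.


Step 1: Numerator = 2*E = 2*7.503e-19 = 1.501e-18 J
Step 2: Denominator = N*kB = 30*1.381e-23 = 4.143e-22
Step 3: T = 1.501e-18 / 4.143e-22 = 3622 K

3622


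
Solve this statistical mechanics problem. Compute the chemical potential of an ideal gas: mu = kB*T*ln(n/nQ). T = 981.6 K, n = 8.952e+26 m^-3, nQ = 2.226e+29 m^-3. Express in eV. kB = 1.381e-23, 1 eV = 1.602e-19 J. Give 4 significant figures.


Step 1: n/nQ = 8.952e+26/2.226e+29 = 0.004022
Step 2: ln(n/nQ) = -5.516
Step 3: mu = kB*T*ln(n/nQ) = 1.356e-20*-5.516 = -7.478e-20 J
Step 4: Convert to eV: -7.478e-20/1.602e-19 = -0.4668 eV

-0.4668


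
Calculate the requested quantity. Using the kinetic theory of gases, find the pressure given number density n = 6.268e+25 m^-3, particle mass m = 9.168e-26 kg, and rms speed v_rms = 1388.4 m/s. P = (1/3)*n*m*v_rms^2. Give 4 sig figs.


Step 1: v_rms^2 = 1388.4^2 = 1.928e+06
Step 2: n*m = 6.268e+25*9.168e-26 = 5.747
Step 3: P = (1/3)*5.747*1.928e+06 = 3.692e+06 Pa

3.692e+06


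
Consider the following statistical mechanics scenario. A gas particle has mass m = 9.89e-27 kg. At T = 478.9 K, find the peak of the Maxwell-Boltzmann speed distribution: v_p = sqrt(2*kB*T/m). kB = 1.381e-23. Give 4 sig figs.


Step 1: Numerator = 2*kB*T = 2*1.381e-23*478.9 = 1.323e-20
Step 2: Ratio = 1.323e-20 / 9.89e-27 = 1.337e+06
Step 3: v_p = sqrt(1.337e+06) = 1156 m/s

1156


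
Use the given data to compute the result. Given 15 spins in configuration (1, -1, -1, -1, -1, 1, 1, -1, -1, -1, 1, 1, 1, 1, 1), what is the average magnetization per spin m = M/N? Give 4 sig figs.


Step 1: Count up spins (+1): 8, down spins (-1): 7
Step 2: Total magnetization M = 8 - 7 = 1
Step 3: m = M/N = 1/15 = 0.06667

0.06667


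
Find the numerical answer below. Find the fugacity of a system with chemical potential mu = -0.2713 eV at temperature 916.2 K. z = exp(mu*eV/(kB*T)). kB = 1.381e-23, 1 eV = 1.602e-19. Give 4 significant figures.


Step 1: Convert mu to Joules: -0.2713*1.602e-19 = -4.346e-20 J
Step 2: kB*T = 1.381e-23*916.2 = 1.265e-20 J
Step 3: mu/(kB*T) = -3.435
Step 4: z = exp(-3.435) = 0.03223

0.03223


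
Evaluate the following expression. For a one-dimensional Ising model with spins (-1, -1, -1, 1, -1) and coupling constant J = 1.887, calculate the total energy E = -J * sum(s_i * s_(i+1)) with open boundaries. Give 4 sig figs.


Step 1: Nearest-neighbor products: 1, 1, -1, -1
Step 2: Sum of products = 0
Step 3: E = -1.887 * 0 = 0

0


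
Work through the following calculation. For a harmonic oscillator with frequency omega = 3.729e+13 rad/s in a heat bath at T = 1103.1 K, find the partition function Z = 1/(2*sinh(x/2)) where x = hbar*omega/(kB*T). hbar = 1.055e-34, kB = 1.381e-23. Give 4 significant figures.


Step 1: Compute x = hbar*omega/(kB*T) = 1.055e-34*3.729e+13/(1.381e-23*1103.1) = 0.2582
Step 2: x/2 = 0.1291
Step 3: sinh(x/2) = 0.1295
Step 4: Z = 1/(2*0.1295) = 3.862

3.862


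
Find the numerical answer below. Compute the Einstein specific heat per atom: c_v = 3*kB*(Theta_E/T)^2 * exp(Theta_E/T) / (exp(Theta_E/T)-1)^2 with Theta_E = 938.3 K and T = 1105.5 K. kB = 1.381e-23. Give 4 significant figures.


Step 1: x = Theta_E/T = 938.3/1105.5 = 0.8488
Step 2: x^2 = 0.7204
Step 3: exp(x) = 2.337
Step 4: c_v = 3*1.381e-23*0.7204*2.337/(2.337-1)^2 = 3.903e-23

3.903e-23


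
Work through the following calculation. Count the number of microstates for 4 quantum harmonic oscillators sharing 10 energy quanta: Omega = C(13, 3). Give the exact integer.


Step 1: Use binomial coefficient C(13, 3)
Step 2: Numerator = 13! / 10!
Step 3: Denominator = 3!
Step 4: Omega = 286

286


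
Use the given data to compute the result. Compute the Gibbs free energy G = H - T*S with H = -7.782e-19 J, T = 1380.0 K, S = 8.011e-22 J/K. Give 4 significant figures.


Step 1: T*S = 1380.0 * 8.011e-22 = 1.106e-18 J
Step 2: G = H - T*S = -7.782e-19 - 1.106e-18
Step 3: G = -1.884e-18 J

-1.884e-18


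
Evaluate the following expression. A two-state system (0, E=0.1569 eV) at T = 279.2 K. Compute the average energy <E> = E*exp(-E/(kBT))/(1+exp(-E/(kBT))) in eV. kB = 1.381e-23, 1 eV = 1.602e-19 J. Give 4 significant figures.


Step 1: beta*E = 0.1569*1.602e-19/(1.381e-23*279.2) = 6.519
Step 2: exp(-beta*E) = 0.001475
Step 3: <E> = 0.1569*0.001475/(1+0.001475) = 0.0002311 eV

0.0002311


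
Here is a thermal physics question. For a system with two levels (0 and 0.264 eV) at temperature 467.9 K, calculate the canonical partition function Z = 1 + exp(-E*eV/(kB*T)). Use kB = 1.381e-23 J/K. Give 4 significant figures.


Step 1: Compute beta*E = E*eV/(kB*T) = 0.264*1.602e-19/(1.381e-23*467.9) = 6.545
Step 2: exp(-beta*E) = exp(-6.545) = 0.001437
Step 3: Z = 1 + 0.001437 = 1.001

1.001


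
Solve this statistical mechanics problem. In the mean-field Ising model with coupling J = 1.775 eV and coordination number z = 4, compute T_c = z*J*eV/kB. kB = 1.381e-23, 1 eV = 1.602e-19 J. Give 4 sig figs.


Step 1: z*J = 4*1.775 = 7.1 eV
Step 2: Convert to Joules: 7.1*1.602e-19 = 1.137e-18 J
Step 3: T_c = 1.137e-18 / 1.381e-23 = 8.236e+04 K

8.236e+04


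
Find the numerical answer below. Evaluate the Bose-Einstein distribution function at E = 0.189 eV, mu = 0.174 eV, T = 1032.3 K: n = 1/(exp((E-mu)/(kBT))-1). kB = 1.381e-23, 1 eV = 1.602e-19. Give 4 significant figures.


Step 1: (E - mu) = 0.015 eV
Step 2: x = (E-mu)*eV/(kB*T) = 0.015*1.602e-19/(1.381e-23*1032.3) = 0.1686
Step 3: exp(x) = 1.184
Step 4: n = 1/(exp(x)-1) = 5.447

5.447


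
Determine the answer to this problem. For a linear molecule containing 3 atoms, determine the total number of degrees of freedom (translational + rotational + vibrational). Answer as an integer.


Step 1: Translational DOF = 3
Step 2: Rotational DOF (linear) = 2
Step 3: Vibrational DOF = 3*3 - 5 = 4
Step 4: Total = 3 + 2 + 4 = 9

9


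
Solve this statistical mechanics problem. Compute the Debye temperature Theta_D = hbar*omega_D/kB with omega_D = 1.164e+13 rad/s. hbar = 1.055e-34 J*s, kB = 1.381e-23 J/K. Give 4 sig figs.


Step 1: hbar*omega_D = 1.055e-34 * 1.164e+13 = 1.228e-21 J
Step 2: Theta_D = 1.228e-21 / 1.381e-23
Step 3: Theta_D = 88.92 K

88.92


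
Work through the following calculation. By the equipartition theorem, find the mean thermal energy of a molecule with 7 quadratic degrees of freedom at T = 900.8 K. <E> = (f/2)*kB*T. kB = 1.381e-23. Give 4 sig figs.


Step 1: f/2 = 7/2 = 3.5
Step 2: kB*T = 1.381e-23 * 900.8 = 1.244e-20
Step 3: <E> = 3.5 * 1.244e-20 = 4.354e-20 J

4.354e-20


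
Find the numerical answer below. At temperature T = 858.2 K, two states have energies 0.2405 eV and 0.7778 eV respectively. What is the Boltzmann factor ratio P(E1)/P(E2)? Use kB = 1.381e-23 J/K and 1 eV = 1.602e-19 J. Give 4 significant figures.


Step 1: Compute energy difference dE = E1 - E2 = 0.2405 - 0.7778 = -0.5373 eV
Step 2: Convert to Joules: dE_J = -0.5373 * 1.602e-19 = -8.608e-20 J
Step 3: Compute exponent = -dE_J / (kB * T) = -(-8.608e-20) / (1.381e-23 * 858.2) = 7.263
Step 4: P(E1)/P(E2) = exp(7.263) = 1426

1426


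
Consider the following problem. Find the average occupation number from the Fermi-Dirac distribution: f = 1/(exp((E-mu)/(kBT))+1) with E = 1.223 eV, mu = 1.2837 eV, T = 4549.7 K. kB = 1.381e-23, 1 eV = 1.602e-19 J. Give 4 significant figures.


Step 1: (E - mu) = 1.223 - 1.2837 = -0.0607 eV
Step 2: Convert: (E-mu)*eV = -9.724e-21 J
Step 3: x = (E-mu)*eV/(kB*T) = -0.1548
Step 4: f = 1/(exp(-0.1548)+1) = 0.5386

0.5386


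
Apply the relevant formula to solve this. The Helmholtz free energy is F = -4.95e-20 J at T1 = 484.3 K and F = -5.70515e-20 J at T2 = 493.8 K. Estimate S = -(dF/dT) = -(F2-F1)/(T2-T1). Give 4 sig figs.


Step 1: dF = F2 - F1 = -5.70515e-20 - (-4.95e-20) = -7.5515e-21 J
Step 2: dT = T2 - T1 = 493.8 - 484.3 = 9.5 K
Step 3: S = -dF/dT = -(-7.5515e-21)/9.5 = 7.949e-22 J/K

7.949e-22


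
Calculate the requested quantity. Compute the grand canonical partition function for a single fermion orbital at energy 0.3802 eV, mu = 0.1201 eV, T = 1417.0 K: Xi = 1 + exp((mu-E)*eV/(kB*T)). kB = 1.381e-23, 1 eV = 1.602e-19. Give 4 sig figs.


Step 1: (mu - E) = 0.1201 - 0.3802 = -0.2601 eV
Step 2: x = (mu-E)*eV/(kB*T) = -0.2601*1.602e-19/(1.381e-23*1417.0) = -2.129
Step 3: exp(x) = 0.1189
Step 4: Xi = 1 + 0.1189 = 1.119

1.119


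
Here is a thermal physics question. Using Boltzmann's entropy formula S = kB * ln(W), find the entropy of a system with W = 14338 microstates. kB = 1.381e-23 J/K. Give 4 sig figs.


Step 1: ln(W) = ln(14338) = 9.571
Step 2: S = kB * ln(W) = 1.381e-23 * 9.571
Step 3: S = 1.322e-22 J/K

1.322e-22


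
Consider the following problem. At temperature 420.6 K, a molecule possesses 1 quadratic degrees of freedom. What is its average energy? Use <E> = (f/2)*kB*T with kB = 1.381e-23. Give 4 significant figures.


Step 1: f/2 = 1/2 = 0.5
Step 2: kB*T = 1.381e-23 * 420.6 = 5.808e-21
Step 3: <E> = 0.5 * 5.808e-21 = 2.904e-21 J

2.904e-21


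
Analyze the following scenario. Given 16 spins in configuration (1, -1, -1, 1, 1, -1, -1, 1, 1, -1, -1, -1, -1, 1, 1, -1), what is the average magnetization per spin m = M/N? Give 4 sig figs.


Step 1: Count up spins (+1): 7, down spins (-1): 9
Step 2: Total magnetization M = 7 - 9 = -2
Step 3: m = M/N = -2/16 = -0.125

-0.125


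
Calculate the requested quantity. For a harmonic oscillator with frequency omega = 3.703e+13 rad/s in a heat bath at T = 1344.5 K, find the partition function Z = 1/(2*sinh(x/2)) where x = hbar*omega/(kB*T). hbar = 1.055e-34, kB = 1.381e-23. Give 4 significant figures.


Step 1: Compute x = hbar*omega/(kB*T) = 1.055e-34*3.703e+13/(1.381e-23*1344.5) = 0.2104
Step 2: x/2 = 0.1052
Step 3: sinh(x/2) = 0.1054
Step 4: Z = 1/(2*0.1054) = 4.744

4.744


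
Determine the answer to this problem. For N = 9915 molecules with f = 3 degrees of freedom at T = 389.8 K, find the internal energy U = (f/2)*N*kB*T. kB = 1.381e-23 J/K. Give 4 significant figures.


Step 1: f/2 = 3/2 = 1.5
Step 2: N*kB*T = 9915*1.381e-23*389.8 = 5.337e-17
Step 3: U = 1.5 * 5.337e-17 = 8.006e-17 J

8.006e-17


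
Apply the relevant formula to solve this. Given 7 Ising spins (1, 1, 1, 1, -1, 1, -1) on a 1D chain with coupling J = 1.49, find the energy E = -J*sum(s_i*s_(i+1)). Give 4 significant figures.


Step 1: Nearest-neighbor products: 1, 1, 1, -1, -1, -1
Step 2: Sum of products = 0
Step 3: E = -1.49 * 0 = 0

0


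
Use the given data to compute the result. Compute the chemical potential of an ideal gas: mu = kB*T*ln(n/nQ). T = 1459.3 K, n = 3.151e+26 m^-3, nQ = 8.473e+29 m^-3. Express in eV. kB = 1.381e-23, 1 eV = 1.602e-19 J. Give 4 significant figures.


Step 1: n/nQ = 3.151e+26/8.473e+29 = 0.0003719
Step 2: ln(n/nQ) = -7.897
Step 3: mu = kB*T*ln(n/nQ) = 2.015e-20*-7.897 = -1.591e-19 J
Step 4: Convert to eV: -1.591e-19/1.602e-19 = -0.9934 eV

-0.9934


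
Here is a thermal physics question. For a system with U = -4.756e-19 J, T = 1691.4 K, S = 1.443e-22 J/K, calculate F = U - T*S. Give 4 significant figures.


Step 1: T*S = 1691.4 * 1.443e-22 = 2.441e-19 J
Step 2: F = U - T*S = -4.756e-19 - 2.441e-19
Step 3: F = -7.197e-19 J

-7.197e-19


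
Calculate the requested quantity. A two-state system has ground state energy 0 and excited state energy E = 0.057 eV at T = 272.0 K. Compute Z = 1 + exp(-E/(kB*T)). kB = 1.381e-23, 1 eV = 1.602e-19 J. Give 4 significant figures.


Step 1: Compute beta*E = E*eV/(kB*T) = 0.057*1.602e-19/(1.381e-23*272.0) = 2.431
Step 2: exp(-beta*E) = exp(-2.431) = 0.08795
Step 3: Z = 1 + 0.08795 = 1.088

1.088


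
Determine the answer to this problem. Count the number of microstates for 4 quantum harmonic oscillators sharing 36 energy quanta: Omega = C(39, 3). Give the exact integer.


Step 1: Use binomial coefficient C(39, 3)
Step 2: Numerator = 39! / 36!
Step 3: Denominator = 3!
Step 4: Omega = 9139

9139


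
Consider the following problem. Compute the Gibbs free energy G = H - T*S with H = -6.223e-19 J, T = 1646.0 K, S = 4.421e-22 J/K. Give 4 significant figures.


Step 1: T*S = 1646.0 * 4.421e-22 = 7.277e-19 J
Step 2: G = H - T*S = -6.223e-19 - 7.277e-19
Step 3: G = -1.35e-18 J

-1.35e-18


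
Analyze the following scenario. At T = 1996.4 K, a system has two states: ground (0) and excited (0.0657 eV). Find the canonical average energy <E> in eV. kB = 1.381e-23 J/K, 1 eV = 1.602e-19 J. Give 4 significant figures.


Step 1: beta*E = 0.0657*1.602e-19/(1.381e-23*1996.4) = 0.3818
Step 2: exp(-beta*E) = 0.6827
Step 3: <E> = 0.0657*0.6827/(1+0.6827) = 0.02665 eV

0.02665


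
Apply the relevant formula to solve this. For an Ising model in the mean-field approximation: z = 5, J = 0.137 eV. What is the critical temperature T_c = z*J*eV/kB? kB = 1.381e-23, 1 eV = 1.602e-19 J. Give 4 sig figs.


Step 1: z*J = 5*0.137 = 0.685 eV
Step 2: Convert to Joules: 0.685*1.602e-19 = 1.097e-19 J
Step 3: T_c = 1.097e-19 / 1.381e-23 = 7946 K

7946


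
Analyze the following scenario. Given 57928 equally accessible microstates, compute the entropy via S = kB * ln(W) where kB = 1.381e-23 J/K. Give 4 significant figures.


Step 1: ln(W) = ln(57928) = 10.97
Step 2: S = kB * ln(W) = 1.381e-23 * 10.97
Step 3: S = 1.515e-22 J/K

1.515e-22


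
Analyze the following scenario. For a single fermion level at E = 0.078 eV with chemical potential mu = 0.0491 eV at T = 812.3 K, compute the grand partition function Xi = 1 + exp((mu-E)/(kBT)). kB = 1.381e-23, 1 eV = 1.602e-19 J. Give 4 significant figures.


Step 1: (mu - E) = 0.0491 - 0.078 = -0.0289 eV
Step 2: x = (mu-E)*eV/(kB*T) = -0.0289*1.602e-19/(1.381e-23*812.3) = -0.4127
Step 3: exp(x) = 0.6619
Step 4: Xi = 1 + 0.6619 = 1.662

1.662


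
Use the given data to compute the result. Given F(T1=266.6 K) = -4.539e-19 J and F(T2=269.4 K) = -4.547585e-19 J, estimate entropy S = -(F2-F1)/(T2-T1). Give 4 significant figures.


Step 1: dF = F2 - F1 = -4.547585e-19 - (-4.539e-19) = -8.585e-22 J
Step 2: dT = T2 - T1 = 269.4 - 266.6 = 2.8 K
Step 3: S = -dF/dT = -(-8.585e-22)/2.8 = 3.066e-22 J/K

3.066e-22


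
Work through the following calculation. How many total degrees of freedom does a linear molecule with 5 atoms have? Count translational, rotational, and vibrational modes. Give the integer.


Step 1: Translational DOF = 3
Step 2: Rotational DOF (linear) = 2
Step 3: Vibrational DOF = 3*5 - 5 = 10
Step 4: Total = 3 + 2 + 10 = 15

15


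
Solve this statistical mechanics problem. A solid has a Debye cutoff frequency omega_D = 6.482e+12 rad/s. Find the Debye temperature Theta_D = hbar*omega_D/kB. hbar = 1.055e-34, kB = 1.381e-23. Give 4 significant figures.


Step 1: hbar*omega_D = 1.055e-34 * 6.482e+12 = 6.839e-22 J
Step 2: Theta_D = 6.839e-22 / 1.381e-23
Step 3: Theta_D = 49.52 K

49.52


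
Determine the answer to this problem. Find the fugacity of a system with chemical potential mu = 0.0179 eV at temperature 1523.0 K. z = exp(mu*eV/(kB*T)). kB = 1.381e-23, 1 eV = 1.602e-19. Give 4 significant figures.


Step 1: Convert mu to Joules: 0.0179*1.602e-19 = 2.868e-21 J
Step 2: kB*T = 1.381e-23*1523.0 = 2.103e-20 J
Step 3: mu/(kB*T) = 0.1363
Step 4: z = exp(0.1363) = 1.146

1.146


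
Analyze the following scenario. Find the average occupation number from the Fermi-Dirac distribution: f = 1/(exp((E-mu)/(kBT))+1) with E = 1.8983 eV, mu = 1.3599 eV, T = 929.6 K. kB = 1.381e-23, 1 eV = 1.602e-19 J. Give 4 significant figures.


Step 1: (E - mu) = 1.8983 - 1.3599 = 0.5384 eV
Step 2: Convert: (E-mu)*eV = 8.625e-20 J
Step 3: x = (E-mu)*eV/(kB*T) = 6.719
Step 4: f = 1/(exp(6.719)+1) = 0.001207

0.001207


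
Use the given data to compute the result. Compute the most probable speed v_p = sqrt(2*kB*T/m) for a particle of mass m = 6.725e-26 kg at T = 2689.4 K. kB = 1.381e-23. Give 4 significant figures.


Step 1: Numerator = 2*kB*T = 2*1.381e-23*2689.4 = 7.428e-20
Step 2: Ratio = 7.428e-20 / 6.725e-26 = 1.105e+06
Step 3: v_p = sqrt(1.105e+06) = 1051 m/s

1051
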